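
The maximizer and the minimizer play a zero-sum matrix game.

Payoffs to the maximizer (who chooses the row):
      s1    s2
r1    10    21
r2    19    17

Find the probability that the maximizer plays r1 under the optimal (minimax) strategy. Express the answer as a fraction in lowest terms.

Row minima are 10 and 17, so the maximizer's maximin is 17; column maxima are 19 and 21, so the minimizer's minimax is 19. These differ, so the equilibrium is in mixed strategies.
Let the maximizer play r1 with probability p. The minimizer is indifferent when 10p + 19(1−p) = 21p + 17(1−p), giving p = 2/13.

2/13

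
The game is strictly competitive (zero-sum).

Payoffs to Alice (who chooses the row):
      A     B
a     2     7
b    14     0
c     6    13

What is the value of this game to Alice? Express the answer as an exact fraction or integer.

26/3

Row a is strictly dominated by row c, so Alice never plays it.
The remaining 2×2 game on (b, c) × (A, B) has no saddle point. Let Alice play b with probability p; indifference gives 14p + 6(1−p) = 13(1−p), so p = 1/3.
Similarly Bob's optimal q on A is 13/21, and the value is 14·(13/21) + (0)·(8/21) = 26/3.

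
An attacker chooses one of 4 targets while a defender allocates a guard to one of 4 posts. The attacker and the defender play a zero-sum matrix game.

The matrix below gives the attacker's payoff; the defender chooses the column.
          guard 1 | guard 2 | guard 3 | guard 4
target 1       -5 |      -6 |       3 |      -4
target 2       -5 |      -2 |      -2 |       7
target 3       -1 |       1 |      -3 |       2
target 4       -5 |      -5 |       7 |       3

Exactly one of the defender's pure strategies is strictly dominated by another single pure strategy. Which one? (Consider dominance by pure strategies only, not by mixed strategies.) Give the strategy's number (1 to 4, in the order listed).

4

The defender prefers columns that give the attacker less. Compare guard 4 with guard 1: -5 < -4, -5 < 7, -1 < 2, -5 < 3.
So guard 1 strictly dominates guard 4 for the defender; guard 4 is strictly dominated.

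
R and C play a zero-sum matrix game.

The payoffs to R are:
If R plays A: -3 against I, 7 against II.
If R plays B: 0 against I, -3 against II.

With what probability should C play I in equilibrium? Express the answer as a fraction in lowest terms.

10/13

Row minima are -3 and -3, so R's maximin is -3; column maxima are 0 and 7, so C's minimax is 0. These differ, so the equilibrium is in mixed strategies.
Let C play I with probability q. R is indifferent when −3q + 7(1−q) = −3(1−q), giving q = 10/13.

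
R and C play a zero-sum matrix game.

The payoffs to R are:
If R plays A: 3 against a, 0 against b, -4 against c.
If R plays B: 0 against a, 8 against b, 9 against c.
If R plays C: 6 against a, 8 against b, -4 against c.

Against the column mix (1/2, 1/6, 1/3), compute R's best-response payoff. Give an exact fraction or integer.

A: (3)·(1/2) + (0)·(1/6) + (-4)·(1/3) = 1/6.
B: (0)·(1/2) + (8)·(1/6) + (9)·(1/3) = 13/3.
C: (6)·(1/2) + (8)·(1/6) + (-4)·(1/3) = 3.
The best pure response is B with expected payoff 13/3.

13/3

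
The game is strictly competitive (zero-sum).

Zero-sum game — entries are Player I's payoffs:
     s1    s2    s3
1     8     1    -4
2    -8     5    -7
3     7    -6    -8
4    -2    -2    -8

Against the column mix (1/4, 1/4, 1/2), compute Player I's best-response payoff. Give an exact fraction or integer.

1/4

1: (8)·(1/4) + (1)·(1/4) + (-4)·(1/2) = 1/4.
2: (-8)·(1/4) + (5)·(1/4) + (-7)·(1/2) = -17/4.
3: (7)·(1/4) + (-6)·(1/4) + (-8)·(1/2) = -15/4.
4: (-2)·(1/4) + (-2)·(1/4) + (-8)·(1/2) = -5.
The best pure response is 1 with expected payoff 1/4.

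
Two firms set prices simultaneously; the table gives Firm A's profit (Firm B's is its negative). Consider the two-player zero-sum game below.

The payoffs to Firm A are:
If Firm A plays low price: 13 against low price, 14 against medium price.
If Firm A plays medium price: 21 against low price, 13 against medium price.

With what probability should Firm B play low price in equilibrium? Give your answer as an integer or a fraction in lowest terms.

1/9

Row minima are 13 and 13, so Firm A's maximin is 13; column maxima are 21 and 14, so Firm B's minimax is 14. These differ, so the equilibrium is in mixed strategies.
Let Firm B play low price with probability q. Firm A is indifferent when 13q + 14(1−q) = 21q + 13(1−q), giving q = 1/9.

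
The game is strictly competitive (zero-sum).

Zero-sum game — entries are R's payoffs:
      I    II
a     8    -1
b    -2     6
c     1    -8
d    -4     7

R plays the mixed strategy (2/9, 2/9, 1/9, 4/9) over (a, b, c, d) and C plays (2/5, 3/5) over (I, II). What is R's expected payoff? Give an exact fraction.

Against (2/5, 3/5), each row's expected payoff is a: 13/5; b: 14/5; c: -22/5; d: 13/5.
Taking the (2/9, 2/9, 1/9, 4/9)-weighted average: (2/9)·(13/5) + (2/9)·(14/5) + (1/9)·(-22/5) + (4/9)·(13/5) = 28/15.

28/15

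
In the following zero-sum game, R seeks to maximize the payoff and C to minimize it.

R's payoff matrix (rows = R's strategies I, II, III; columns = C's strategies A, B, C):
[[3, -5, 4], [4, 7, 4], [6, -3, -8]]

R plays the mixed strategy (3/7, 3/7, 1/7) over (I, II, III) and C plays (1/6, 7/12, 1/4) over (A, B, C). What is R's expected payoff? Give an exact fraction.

41/28

Against (1/6, 7/12, 1/4), each row's expected payoff is I: -17/12; II: 23/4; III: -11/4.
Taking the (3/7, 3/7, 1/7)-weighted average: (3/7)·(-17/12) + (3/7)·(23/4) + (1/7)·(-11/4) = 41/28.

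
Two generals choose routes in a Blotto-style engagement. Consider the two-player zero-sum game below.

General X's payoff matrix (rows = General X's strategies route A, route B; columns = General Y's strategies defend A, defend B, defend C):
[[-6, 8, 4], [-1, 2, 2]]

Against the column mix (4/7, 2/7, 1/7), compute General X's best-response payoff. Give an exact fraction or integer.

2/7

route A: (-6)·(4/7) + (8)·(2/7) + (4)·(1/7) = -4/7.
route B: (-1)·(4/7) + (2)·(2/7) + (2)·(1/7) = 2/7.
The best pure response is route B with expected payoff 2/7.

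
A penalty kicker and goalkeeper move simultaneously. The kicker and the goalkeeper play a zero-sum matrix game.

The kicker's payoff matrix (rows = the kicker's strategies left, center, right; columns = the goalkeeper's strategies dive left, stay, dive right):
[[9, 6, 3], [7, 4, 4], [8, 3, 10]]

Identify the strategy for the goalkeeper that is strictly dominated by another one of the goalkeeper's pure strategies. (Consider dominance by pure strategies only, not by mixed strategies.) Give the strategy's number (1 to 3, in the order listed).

The goalkeeper prefers columns that give the kicker less. Compare dive left with stay: 6 < 9, 4 < 7, 3 < 8.
So stay strictly dominates dive left for the goalkeeper; dive left is strictly dominated.

1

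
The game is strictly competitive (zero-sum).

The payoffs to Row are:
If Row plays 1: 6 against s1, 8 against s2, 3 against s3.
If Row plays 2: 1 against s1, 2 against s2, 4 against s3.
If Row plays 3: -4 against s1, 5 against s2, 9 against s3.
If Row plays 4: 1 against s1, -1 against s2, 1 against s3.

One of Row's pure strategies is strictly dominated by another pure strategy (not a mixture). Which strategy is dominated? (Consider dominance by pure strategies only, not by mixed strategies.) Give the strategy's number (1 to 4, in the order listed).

Compare 4 with 1: 6 > 1, 8 > -1, 3 > 1.
So 1 strictly dominates 4 for Row; 4 is strictly dominated.

4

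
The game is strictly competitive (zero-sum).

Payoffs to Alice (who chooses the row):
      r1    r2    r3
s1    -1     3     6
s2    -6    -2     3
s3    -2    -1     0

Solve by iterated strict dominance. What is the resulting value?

-1

Column r2 is strictly dominated by r1 for Bob (-1<3, -6<-2, -2<-1); eliminate r2.
Row s2 is strictly dominated by row s1 (-1>-6, 6>3); eliminate s2.
Row s3 is strictly dominated by row s1 (-1>-2, 6>0); eliminate s3.
Column r3 is strictly dominated by r1 for Bob (-1<6); eliminate r3.
Only (s1, r1) remains, with payoff -1.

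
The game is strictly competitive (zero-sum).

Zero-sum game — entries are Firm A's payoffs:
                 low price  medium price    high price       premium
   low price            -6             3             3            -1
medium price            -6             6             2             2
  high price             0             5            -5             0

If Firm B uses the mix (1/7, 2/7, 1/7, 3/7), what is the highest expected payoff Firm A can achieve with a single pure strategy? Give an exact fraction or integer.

low price: (-6)·(1/7) + (3)·(2/7) + (3)·(1/7) + (-1)·(3/7) = 0.
medium price: (-6)·(1/7) + (6)·(2/7) + (2)·(1/7) + (2)·(3/7) = 2.
high price: (0)·(1/7) + (5)·(2/7) + (-5)·(1/7) + (0)·(3/7) = 5/7.
The best pure response is medium price with expected payoff 2.

2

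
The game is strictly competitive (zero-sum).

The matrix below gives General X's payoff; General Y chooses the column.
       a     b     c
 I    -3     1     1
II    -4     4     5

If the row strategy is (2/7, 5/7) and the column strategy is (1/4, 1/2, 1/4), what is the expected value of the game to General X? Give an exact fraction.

45/28

Against (1/4, 1/2, 1/4), each row's expected payoff is I: 0; II: 9/4.
Taking the (2/7, 5/7)-weighted average: (2/7)·(0) + (5/7)·(9/4) = 45/28.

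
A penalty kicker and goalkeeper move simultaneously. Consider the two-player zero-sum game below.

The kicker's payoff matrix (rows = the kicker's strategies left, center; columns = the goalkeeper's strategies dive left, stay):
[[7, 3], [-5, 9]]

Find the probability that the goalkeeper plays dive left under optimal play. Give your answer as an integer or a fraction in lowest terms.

Row minima are 3 and -5, so the kicker's maximin is 3; column maxima are 7 and 9, so the goalkeeper's minimax is 7. These differ, so the equilibrium is in mixed strategies.
Let the goalkeeper play dive left with probability q. The kicker is indifferent when 7q + 3(1−q) = −5q + 9(1−q), giving q = 1/3.

1/3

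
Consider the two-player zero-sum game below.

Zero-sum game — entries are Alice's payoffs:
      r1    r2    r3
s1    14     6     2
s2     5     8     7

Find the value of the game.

44/7

Column r2 is strictly dominated by r3 for Bob (it gives Alice more in every row).
The remaining 2×2 game on (s1, s2) × (r1, r3) has no saddle point. Let Alice play s1 with probability p; indifference gives 14p + 5(1−p) = 2p + 7(1−p), so p = 1/7.
Similarly Bob's optimal q on r1 is 5/14, and the value is 14·(5/14) + (2)·(9/14) = 44/7.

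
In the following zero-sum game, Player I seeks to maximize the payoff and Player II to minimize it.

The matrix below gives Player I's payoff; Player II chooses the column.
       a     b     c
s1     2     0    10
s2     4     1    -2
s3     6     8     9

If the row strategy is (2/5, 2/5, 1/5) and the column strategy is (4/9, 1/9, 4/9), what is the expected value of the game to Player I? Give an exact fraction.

182/45

Against (4/9, 1/9, 4/9), each row's expected payoff is s1: 16/3; s2: 1; s3: 68/9.
Taking the (2/5, 2/5, 1/5)-weighted average: (2/5)·(16/3) + (2/5)·(1) + (1/5)·(68/9) = 182/45.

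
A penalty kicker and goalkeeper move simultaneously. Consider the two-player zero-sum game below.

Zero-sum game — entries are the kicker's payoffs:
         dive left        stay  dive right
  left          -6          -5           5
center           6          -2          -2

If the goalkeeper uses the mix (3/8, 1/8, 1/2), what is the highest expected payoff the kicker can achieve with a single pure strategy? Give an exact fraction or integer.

1

left: (-6)·(3/8) + (-5)·(1/8) + (5)·(1/2) = -3/8.
center: (6)·(3/8) + (-2)·(1/8) + (-2)·(1/2) = 1.
The best pure response is center with expected payoff 1.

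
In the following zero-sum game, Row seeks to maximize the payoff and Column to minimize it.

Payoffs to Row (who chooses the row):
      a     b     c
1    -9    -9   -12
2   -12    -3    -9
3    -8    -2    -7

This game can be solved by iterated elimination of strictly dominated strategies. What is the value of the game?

Row 2 is strictly dominated by row 3 (-8>-12, -2>-3, -7>-9); eliminate 2.
Column b is strictly dominated by c for Column (-12<-9, -7<-2); eliminate b.
Row 1 is strictly dominated by row 3 (-8>-9, -7>-12); eliminate 1.
Column c is strictly dominated by a for Column (-8<-7); eliminate c.
Only (3, a) remains, with payoff -8.

-8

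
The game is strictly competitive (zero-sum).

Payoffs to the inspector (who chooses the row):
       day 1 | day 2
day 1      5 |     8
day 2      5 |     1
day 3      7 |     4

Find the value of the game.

6

Row day 2 is strictly dominated by row day 3, so the inspector never plays it.
The remaining 2×2 game on (day 1, day 3) × (day 1, day 2) has no saddle point. Let the inspector play day 1 with probability p; indifference gives 5p + 7(1−p) = 8p + 4(1−p), so p = 1/2.
Similarly the inspectee's optimal q on day 1 is 2/3, and the value is 5·(2/3) + (8)·(1/3) = 6.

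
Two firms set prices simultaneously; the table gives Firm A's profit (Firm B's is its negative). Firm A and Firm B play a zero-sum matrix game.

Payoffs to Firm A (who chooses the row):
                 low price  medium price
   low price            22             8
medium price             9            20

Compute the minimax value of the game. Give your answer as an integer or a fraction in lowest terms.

368/25

Row minima are 8 and 9, so Firm A's maximin is 9; column maxima are 22 and 20, so Firm B's minimax is 20. These differ, so the equilibrium is in mixed strategies.
Let Firm A play low price with probability p. Firm B is indifferent when 22p + 9(1−p) = 8p + 20(1−p), giving p = 11/25.
Let Firm B play low price with probability q. Firm A is indifferent when 22q + 8(1−q) = 9q + 20(1−q), giving q = 12/25.
The value is 22·(12/25) + (8)·(13/25) = 368/25.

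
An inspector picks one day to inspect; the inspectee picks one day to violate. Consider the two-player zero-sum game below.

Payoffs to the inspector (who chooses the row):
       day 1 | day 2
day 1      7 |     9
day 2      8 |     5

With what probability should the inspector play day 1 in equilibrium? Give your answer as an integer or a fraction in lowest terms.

Row minima are 7 and 5, so the inspector's maximin is 7; column maxima are 8 and 9, so the inspectee's minimax is 8. These differ, so the equilibrium is in mixed strategies.
Let the inspector play day 1 with probability p. The inspectee is indifferent when 7p + 8(1−p) = 9p + 5(1−p), giving p = 3/5.

3/5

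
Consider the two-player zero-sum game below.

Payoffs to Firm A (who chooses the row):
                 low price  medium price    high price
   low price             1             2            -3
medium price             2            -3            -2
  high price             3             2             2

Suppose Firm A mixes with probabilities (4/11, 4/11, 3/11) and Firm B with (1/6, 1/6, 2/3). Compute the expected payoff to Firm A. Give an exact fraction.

-1/2

Against (1/6, 1/6, 2/3), each row's expected payoff is low price: -3/2; medium price: -3/2; high price: 13/6.
Taking the (4/11, 4/11, 3/11)-weighted average: (4/11)·(-3/2) + (4/11)·(-3/2) + (3/11)·(13/6) = -1/2.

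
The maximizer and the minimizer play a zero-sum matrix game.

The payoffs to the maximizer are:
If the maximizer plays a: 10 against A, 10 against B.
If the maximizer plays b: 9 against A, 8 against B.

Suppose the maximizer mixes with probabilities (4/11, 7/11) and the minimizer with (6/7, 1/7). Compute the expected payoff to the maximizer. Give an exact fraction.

Against (6/7, 1/7), each row's expected payoff is a: 10; b: 62/7.
Taking the (4/11, 7/11)-weighted average: (4/11)·(10) + (7/11)·(62/7) = 102/11.

102/11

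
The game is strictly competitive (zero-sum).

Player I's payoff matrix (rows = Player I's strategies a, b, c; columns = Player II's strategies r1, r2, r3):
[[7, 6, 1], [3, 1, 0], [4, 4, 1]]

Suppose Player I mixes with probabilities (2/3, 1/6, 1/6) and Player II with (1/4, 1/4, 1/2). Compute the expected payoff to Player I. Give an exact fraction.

Against (1/4, 1/4, 1/2), each row's expected payoff is a: 15/4; b: 1; c: 5/2.
Taking the (2/3, 1/6, 1/6)-weighted average: (2/3)·(15/4) + (1/6)·(1) + (1/6)·(5/2) = 37/12.

37/12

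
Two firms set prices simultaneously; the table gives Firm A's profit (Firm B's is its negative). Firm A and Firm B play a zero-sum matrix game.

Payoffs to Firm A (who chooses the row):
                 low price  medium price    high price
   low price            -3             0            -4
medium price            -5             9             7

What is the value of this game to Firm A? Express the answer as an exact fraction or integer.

-41/13

Column medium price is strictly dominated by high price for Firm B (it gives Firm A more in every row).
The remaining 2×2 game on (low price, medium price) × (low price, high price) has no saddle point. Let Firm A play low price with probability p; indifference gives −3p − 5(1−p) = −4p + 7(1−p), so p = 12/13.
Similarly Firm B's optimal q on low price is 11/13, and the value is -3·(11/13) + (-4)·(2/13) = -41/13.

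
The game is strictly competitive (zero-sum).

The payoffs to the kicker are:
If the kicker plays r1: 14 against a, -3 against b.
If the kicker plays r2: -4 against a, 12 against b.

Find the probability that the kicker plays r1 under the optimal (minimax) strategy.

Row minima are -3 and -4, so the kicker's maximin is -3; column maxima are 14 and 12, so the goalkeeper's minimax is 12. These differ, so the equilibrium is in mixed strategies.
Let the kicker play r1 with probability p. The goalkeeper is indifferent when 14p − 4(1−p) = −3p + 12(1−p), giving p = 16/33.

16/33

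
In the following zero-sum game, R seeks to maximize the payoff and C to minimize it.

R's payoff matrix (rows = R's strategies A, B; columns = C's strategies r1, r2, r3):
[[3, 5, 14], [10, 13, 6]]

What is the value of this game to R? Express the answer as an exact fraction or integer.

Column r2 is strictly dominated by r1 for C (it gives R more in every row).
The remaining 2×2 game on (A, B) × (r1, r3) has no saddle point. Let R play A with probability p; indifference gives 3p + 10(1−p) = 14p + 6(1−p), so p = 4/15.
Similarly C's optimal q on r1 is 8/15, and the value is 3·(8/15) + (14)·(7/15) = 122/15.

122/15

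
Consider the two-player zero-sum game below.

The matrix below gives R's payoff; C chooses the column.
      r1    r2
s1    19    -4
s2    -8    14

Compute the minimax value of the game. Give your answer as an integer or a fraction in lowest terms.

Row minima are -4 and -8, so R's maximin is -4; column maxima are 19 and 14, so C's minimax is 14. These differ, so the equilibrium is in mixed strategies.
Let R play s1 with probability p. C is indifferent when 19p − 8(1−p) = −4p + 14(1−p), giving p = 22/45.
Let C play r1 with probability q. R is indifferent when 19q − 4(1−q) = −8q + 14(1−q), giving q = 2/5.
The value is 19·(2/5) + (-4)·(3/5) = 26/5.

26/5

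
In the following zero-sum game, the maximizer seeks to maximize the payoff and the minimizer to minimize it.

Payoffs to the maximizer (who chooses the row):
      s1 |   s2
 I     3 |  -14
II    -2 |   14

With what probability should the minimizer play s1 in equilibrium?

Row minima are -14 and -2, so the maximizer's maximin is -2; column maxima are 3 and 14, so the minimizer's minimax is 3. These differ, so the equilibrium is in mixed strategies.
Let the minimizer play s1 with probability q. The maximizer is indifferent when 3q − 14(1−q) = −2q + 14(1−q), giving q = 28/33.

28/33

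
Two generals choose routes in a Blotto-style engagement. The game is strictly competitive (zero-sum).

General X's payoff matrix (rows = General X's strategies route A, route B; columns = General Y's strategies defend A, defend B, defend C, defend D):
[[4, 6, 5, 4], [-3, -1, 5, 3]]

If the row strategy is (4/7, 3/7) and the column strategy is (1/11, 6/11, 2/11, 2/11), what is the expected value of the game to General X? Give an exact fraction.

23/7

Against (1/11, 6/11, 2/11, 2/11), each row's expected payoff is route A: 58/11; route B: 7/11.
Taking the (4/7, 3/7)-weighted average: (4/7)·(58/11) + (3/7)·(7/11) = 23/7.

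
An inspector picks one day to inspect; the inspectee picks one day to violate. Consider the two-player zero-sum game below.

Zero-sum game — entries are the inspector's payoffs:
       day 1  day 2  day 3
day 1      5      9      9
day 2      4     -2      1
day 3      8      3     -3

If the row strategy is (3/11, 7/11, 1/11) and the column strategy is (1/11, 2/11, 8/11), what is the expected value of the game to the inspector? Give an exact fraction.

331/121

Against (1/11, 2/11, 8/11), each row's expected payoff is day 1: 95/11; day 2: 8/11; day 3: -10/11.
Taking the (3/11, 7/11, 1/11)-weighted average: (3/11)·(95/11) + (7/11)·(8/11) + (1/11)·(-10/11) = 331/121.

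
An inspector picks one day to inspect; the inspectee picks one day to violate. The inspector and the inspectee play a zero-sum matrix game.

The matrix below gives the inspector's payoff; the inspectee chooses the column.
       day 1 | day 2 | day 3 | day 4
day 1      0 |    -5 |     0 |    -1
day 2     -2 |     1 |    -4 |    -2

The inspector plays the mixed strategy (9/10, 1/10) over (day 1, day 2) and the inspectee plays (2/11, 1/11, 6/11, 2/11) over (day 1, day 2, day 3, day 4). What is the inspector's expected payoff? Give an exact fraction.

Against (2/11, 1/11, 6/11, 2/11), each row's expected payoff is day 1: -7/11; day 2: -31/11.
Taking the (9/10, 1/10)-weighted average: (9/10)·(-7/11) + (1/10)·(-31/11) = -47/55.

-47/55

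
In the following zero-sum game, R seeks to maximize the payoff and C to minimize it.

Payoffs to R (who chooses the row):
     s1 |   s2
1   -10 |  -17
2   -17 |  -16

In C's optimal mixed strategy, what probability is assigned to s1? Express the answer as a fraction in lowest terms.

Row minima are -17 and -17, so R's maximin is -17; column maxima are -10 and -16, so C's minimax is -16. These differ, so the equilibrium is in mixed strategies.
Let C play s1 with probability q. R is indifferent when −10q − 17(1−q) = −17q − 16(1−q), giving q = 1/8.

1/8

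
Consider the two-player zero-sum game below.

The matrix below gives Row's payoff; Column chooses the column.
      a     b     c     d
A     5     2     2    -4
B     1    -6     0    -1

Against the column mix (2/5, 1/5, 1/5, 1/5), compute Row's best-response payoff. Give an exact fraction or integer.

2

A: (5)·(2/5) + (2)·(1/5) + (2)·(1/5) + (-4)·(1/5) = 2.
B: (1)·(2/5) + (-6)·(1/5) + (0)·(1/5) + (-1)·(1/5) = -1.
The best pure response is A with expected payoff 2.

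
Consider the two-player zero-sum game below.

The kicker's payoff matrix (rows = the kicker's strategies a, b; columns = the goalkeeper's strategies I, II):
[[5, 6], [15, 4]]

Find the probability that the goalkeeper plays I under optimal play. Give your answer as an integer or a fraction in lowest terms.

1/6

Row minima are 5 and 4, so the kicker's maximin is 5; column maxima are 15 and 6, so the goalkeeper's minimax is 6. These differ, so the equilibrium is in mixed strategies.
Let the goalkeeper play I with probability q. The kicker is indifferent when 5q + 6(1−q) = 15q + 4(1−q), giving q = 1/6.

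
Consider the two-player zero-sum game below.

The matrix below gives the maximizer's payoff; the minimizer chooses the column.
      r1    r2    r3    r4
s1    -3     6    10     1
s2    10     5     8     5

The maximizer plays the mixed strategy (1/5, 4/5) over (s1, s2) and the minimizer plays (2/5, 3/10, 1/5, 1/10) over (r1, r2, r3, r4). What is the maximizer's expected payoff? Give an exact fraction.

Against (2/5, 3/10, 1/5, 1/10), each row's expected payoff is s1: 27/10; s2: 38/5.
Taking the (1/5, 4/5)-weighted average: (1/5)·(27/10) + (4/5)·(38/5) = 331/50.

331/50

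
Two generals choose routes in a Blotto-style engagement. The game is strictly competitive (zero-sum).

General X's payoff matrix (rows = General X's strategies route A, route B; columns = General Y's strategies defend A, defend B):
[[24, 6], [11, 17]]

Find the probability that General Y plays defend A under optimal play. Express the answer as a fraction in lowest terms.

Row minima are 6 and 11, so General X's maximin is 11; column maxima are 24 and 17, so General Y's minimax is 17. These differ, so the equilibrium is in mixed strategies.
Let General Y play defend A with probability q. General X is indifferent when 24q + 6(1−q) = 11q + 17(1−q), giving q = 11/24.

11/24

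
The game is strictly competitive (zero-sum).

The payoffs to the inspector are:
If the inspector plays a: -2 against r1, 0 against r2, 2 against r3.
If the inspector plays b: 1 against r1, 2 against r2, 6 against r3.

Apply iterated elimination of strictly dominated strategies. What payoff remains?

1

Column r2 is strictly dominated by r1 for the inspectee (-2<0, 1<2); eliminate r2.
Column r3 is strictly dominated by r1 for the inspectee (-2<2, 1<6); eliminate r3.
Row a is strictly dominated by row b (1>-2); eliminate a.
Only (b, r1) remains, with payoff 1.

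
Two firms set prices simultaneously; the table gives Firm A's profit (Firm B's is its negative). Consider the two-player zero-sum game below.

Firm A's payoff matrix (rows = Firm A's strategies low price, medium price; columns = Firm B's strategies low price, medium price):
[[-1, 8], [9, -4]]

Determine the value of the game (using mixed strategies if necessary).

Row minima are -1 and -4, so Firm A's maximin is -1; column maxima are 9 and 8, so Firm B's minimax is 8. These differ, so the equilibrium is in mixed strategies.
Let Firm A play low price with probability p. Firm B is indifferent when −p + 9(1−p) = 8p − 4(1−p), giving p = 13/22.
Let Firm B play low price with probability q. Firm A is indifferent when −q + 8(1−q) = 9q − 4(1−q), giving q = 6/11.
The value is -1·(6/11) + (8)·(5/11) = 34/11.

34/11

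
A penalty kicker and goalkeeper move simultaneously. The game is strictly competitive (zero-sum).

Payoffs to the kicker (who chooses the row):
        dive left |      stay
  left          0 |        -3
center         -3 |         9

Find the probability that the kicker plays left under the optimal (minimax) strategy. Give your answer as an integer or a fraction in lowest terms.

4/5

Row minima are -3 and -3, so the kicker's maximin is -3; column maxima are 0 and 9, so the goalkeeper's minimax is 0. These differ, so the equilibrium is in mixed strategies.
Let the kicker play left with probability p. The goalkeeper is indifferent when −3(1−p) = −3p + 9(1−p), giving p = 4/5.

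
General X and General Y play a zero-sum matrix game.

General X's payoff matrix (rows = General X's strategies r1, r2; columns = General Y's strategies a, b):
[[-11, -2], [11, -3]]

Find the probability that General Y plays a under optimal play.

Row minima are -11 and -3, so General X's maximin is -3; column maxima are 11 and -2, so General Y's minimax is -2. These differ, so the equilibrium is in mixed strategies.
Let General Y play a with probability q. General X is indifferent when −11q − 2(1−q) = 11q − 3(1−q), giving q = 1/23.

1/23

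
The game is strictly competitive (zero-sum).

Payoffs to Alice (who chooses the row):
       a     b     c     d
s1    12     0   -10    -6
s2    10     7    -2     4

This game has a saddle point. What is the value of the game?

-2

Row minima: -10, -2 → Alice's maximin is -2.
Column maxima: 12, 7, -2, 4 → Bob's minimax is -2.
They coincide at (s2, c), so the value is -2.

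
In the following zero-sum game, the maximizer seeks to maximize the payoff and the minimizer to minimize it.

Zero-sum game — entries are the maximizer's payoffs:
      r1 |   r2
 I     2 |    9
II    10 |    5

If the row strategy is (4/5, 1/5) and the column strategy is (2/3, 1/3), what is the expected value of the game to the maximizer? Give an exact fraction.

Against (2/3, 1/3), each row's expected payoff is I: 13/3; II: 25/3.
Taking the (4/5, 1/5)-weighted average: (4/5)·(13/3) + (1/5)·(25/3) = 77/15.

77/15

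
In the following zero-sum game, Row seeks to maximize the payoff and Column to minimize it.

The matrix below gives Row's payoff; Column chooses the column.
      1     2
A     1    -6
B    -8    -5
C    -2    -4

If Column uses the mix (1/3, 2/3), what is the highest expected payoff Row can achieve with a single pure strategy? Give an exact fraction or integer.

A: (1)·(1/3) + (-6)·(2/3) = -11/3.
B: (-8)·(1/3) + (-5)·(2/3) = -6.
C: (-2)·(1/3) + (-4)·(2/3) = -10/3.
The best pure response is C with expected payoff -10/3.

-10/3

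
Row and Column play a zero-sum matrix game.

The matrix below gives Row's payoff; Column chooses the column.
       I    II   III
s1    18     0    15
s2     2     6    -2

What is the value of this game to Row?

Column I is strictly dominated by III for Column (it gives Row more in every row).
The remaining 2×2 game on (s1, s2) × (II, III) has no saddle point. Let Row play s1 with probability p; indifference gives 6(1−p) = 15p − 2(1−p), so p = 8/23.
Similarly Column's optimal q on II is 17/23, and the value is 0·(17/23) + (15)·(6/23) = 90/23.

90/23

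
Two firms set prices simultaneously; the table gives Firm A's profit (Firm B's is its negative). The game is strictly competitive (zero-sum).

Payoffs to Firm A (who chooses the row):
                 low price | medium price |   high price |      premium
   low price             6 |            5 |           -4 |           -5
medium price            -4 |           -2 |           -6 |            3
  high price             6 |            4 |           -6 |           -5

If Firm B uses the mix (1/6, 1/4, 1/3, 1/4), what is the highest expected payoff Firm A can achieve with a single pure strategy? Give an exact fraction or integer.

low price: (6)·(1/6) + (5)·(1/4) + (-4)·(1/3) + (-5)·(1/4) = -1/3.
medium price: (-4)·(1/6) + (-2)·(1/4) + (-6)·(1/3) + (3)·(1/4) = -29/12.
high price: (6)·(1/6) + (4)·(1/4) + (-6)·(1/3) + (-5)·(1/4) = -5/4.
The best pure response is low price with expected payoff -1/3.

-1/3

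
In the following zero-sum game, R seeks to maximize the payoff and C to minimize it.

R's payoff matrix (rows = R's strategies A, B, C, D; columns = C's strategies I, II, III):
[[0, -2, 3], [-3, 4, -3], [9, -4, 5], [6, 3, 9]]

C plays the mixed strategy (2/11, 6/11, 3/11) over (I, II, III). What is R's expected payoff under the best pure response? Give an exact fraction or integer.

A: (0)·(2/11) + (-2)·(6/11) + (3)·(3/11) = -3/11.
B: (-3)·(2/11) + (4)·(6/11) + (-3)·(3/11) = 9/11.
C: (9)·(2/11) + (-4)·(6/11) + (5)·(3/11) = 9/11.
D: (6)·(2/11) + (3)·(6/11) + (9)·(3/11) = 57/11.
The best pure response is D with expected payoff 57/11.

57/11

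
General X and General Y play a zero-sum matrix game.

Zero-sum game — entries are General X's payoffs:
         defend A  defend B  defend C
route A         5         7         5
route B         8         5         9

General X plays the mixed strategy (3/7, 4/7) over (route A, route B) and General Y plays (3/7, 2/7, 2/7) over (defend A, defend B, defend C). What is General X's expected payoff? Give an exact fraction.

Against (3/7, 2/7, 2/7), each row's expected payoff is route A: 39/7; route B: 52/7.
Taking the (3/7, 4/7)-weighted average: (3/7)·(39/7) + (4/7)·(52/7) = 325/49.

325/49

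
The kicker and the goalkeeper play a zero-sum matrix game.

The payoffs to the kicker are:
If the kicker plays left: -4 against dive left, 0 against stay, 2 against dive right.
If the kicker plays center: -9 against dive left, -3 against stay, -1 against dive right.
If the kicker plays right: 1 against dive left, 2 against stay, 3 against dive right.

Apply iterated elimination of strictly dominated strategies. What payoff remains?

1

Row left is strictly dominated by row right (1>-4, 2>0, 3>2); eliminate left.
Column dive right is strictly dominated by dive left for the goalkeeper (-9<-1, 1<3); eliminate dive right.
Column stay is strictly dominated by dive left for the goalkeeper (-9<-3, 1<2); eliminate stay.
Row center is strictly dominated by row right (1>-9); eliminate center.
Only (right, dive left) remains, with payoff 1.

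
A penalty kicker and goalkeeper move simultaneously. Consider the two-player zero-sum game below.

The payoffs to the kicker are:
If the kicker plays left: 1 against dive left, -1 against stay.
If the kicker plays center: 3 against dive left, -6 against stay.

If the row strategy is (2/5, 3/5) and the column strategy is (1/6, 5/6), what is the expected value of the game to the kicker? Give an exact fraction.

-89/30

Against (1/6, 5/6), each row's expected payoff is left: -2/3; center: -9/2.
Taking the (2/5, 3/5)-weighted average: (2/5)·(-2/3) + (3/5)·(-9/2) = -89/30.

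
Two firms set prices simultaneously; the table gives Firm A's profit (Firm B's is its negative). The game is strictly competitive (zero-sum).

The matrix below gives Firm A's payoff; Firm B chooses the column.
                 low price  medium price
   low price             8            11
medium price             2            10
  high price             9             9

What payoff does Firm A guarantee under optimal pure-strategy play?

9

Row minima: 8, 2, 9 → Firm A's maximin is 9.
Column maxima: 9, 11 → Firm B's minimax is 9.
They coincide at (high price, low price), so the value is 9.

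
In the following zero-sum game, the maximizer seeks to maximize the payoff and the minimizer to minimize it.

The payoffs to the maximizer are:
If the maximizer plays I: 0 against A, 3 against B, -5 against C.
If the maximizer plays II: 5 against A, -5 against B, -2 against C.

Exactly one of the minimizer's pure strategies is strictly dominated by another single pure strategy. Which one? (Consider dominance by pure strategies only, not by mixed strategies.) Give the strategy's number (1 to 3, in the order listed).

The minimizer prefers columns that give the maximizer less. Compare A with C: -5 < 0, -2 < 5.
So C strictly dominates A for the minimizer; A is strictly dominated.

1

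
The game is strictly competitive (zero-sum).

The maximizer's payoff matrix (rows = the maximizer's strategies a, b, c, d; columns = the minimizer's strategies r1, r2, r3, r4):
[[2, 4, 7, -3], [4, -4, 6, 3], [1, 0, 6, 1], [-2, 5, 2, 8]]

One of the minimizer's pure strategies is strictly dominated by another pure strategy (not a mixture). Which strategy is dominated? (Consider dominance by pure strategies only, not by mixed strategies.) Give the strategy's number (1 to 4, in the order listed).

3

The minimizer prefers columns that give the maximizer less. Compare r3 with r1: 2 < 7, 4 < 6, 1 < 6, -2 < 2.
So r1 strictly dominates r3 for the minimizer; r3 is strictly dominated.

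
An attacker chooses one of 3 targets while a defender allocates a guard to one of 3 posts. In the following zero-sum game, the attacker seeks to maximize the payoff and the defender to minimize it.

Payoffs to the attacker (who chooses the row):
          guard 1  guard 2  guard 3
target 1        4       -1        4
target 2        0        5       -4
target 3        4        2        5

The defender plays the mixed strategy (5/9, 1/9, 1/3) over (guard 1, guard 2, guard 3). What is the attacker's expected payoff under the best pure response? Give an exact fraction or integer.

37/9

target 1: (4)·(5/9) + (-1)·(1/9) + (4)·(1/3) = 31/9.
target 2: (0)·(5/9) + (5)·(1/9) + (-4)·(1/3) = -7/9.
target 3: (4)·(5/9) + (2)·(1/9) + (5)·(1/3) = 37/9.
The best pure response is target 3 with expected payoff 37/9.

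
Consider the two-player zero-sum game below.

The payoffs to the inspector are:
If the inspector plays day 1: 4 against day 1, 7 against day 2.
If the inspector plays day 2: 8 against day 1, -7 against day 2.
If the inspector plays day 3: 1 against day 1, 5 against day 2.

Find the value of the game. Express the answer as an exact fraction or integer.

Row day 3 is strictly dominated by row day 1, so the inspector never plays it.
The remaining 2×2 game on (day 1, day 2) × (day 1, day 2) has no saddle point. Let the inspector play day 1 with probability p; indifference gives 4p + 8(1−p) = 7p − 7(1−p), so p = 5/6.
Similarly the inspectee's optimal q on day 1 is 7/9, and the value is 4·(7/9) + (7)·(2/9) = 14/3.

14/3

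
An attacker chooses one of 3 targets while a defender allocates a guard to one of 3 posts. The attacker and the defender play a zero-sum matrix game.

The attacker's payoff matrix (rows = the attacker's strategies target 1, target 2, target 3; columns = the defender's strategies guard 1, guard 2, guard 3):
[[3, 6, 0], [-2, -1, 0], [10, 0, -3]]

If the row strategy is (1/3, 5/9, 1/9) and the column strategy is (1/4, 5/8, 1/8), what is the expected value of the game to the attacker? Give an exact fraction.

Against (1/4, 5/8, 1/8), each row's expected payoff is target 1: 9/2; target 2: -9/8; target 3: 17/8.
Taking the (1/3, 5/9, 1/9)-weighted average: (1/3)·(9/2) + (5/9)·(-9/8) + (1/9)·(17/8) = 10/9.

10/9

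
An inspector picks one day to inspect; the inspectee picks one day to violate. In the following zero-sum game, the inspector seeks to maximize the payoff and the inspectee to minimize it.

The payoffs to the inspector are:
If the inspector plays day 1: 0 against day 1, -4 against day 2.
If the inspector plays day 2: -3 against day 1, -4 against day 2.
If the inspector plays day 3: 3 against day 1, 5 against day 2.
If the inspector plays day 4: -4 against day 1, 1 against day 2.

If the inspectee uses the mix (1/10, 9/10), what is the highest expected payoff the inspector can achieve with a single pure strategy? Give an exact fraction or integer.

day 1: (0)·(1/10) + (-4)·(9/10) = -18/5.
day 2: (-3)·(1/10) + (-4)·(9/10) = -39/10.
day 3: (3)·(1/10) + (5)·(9/10) = 24/5.
day 4: (-4)·(1/10) + (1)·(9/10) = 1/2.
The best pure response is day 3 with expected payoff 24/5.

24/5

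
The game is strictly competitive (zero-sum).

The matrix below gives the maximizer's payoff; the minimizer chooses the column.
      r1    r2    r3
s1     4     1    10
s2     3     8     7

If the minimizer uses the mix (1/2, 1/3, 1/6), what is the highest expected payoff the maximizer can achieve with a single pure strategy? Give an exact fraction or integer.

16/3

s1: (4)·(1/2) + (1)·(1/3) + (10)·(1/6) = 4.
s2: (3)·(1/2) + (8)·(1/3) + (7)·(1/6) = 16/3.
The best pure response is s2 with expected payoff 16/3.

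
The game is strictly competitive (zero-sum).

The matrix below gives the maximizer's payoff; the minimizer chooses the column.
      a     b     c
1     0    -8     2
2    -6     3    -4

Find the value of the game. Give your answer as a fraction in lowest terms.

-48/17

Column c is strictly dominated by a for the minimizer (it gives the maximizer more in every row).
The remaining 2×2 game on (1, 2) × (a, b) has no saddle point. Let the maximizer play 1 with probability p; indifference gives −6(1−p) = −8p + 3(1−p), so p = 9/17.
Similarly the minimizer's optimal q on a is 11/17, and the value is 0·(11/17) + (-8)·(6/17) = -48/17.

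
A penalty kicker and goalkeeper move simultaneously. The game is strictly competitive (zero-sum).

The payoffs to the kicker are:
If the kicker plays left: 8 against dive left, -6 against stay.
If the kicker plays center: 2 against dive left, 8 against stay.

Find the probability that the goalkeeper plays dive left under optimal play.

Row minima are -6 and 2, so the kicker's maximin is 2; column maxima are 8 and 8, so the goalkeeper's minimax is 8. These differ, so the equilibrium is in mixed strategies.
Let the goalkeeper play dive left with probability q. The kicker is indifferent when 8q − 6(1−q) = 2q + 8(1−q), giving q = 7/10.

7/10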